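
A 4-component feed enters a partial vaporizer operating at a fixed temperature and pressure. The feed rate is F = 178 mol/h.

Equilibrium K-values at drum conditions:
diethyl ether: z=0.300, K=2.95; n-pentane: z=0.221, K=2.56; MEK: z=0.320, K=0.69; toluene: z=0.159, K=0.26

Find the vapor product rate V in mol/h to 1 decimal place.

Material balance + equilibrium reduce to Σ zᵢ(Kᵢ−1)/(1+ψ(Kᵢ−1)) = 0.
Feasibility: ΣzᵢKᵢ = 1.713, Σzᵢ/Kᵢ = 1.263 — both > 1, two phases present.
Newton iteration, ψ⁰ = 0.56:
  ψ = 0.560: g = 0.1427, g' = -0.713 → ψ = 0.760
  ψ = 0.760: g = -0.0054, g' = -0.805 → ψ = 0.754
  ψ = 0.754: g = -0.0000, g' = -0.798 → ψ = 0.753
Converged at ψ = 0.753.
Then V = ψ·F = 0.7535·178 = 134.1 mol/h and L = F − V = 43.9 mol/h.

V = 134.1 mol/h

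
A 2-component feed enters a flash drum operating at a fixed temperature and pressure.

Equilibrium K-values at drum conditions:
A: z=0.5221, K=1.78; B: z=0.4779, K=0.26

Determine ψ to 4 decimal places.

Binary case is linear: z₁(K₁−1)(1+ψ(K₂−1)) + z₂(K₂−1)(1+ψ(K₁−1)) = 0
⇒ ψ = [z₁(K₁−1)+z₂(K₂−1)] / [−(K₁−1)(K₂−1)] = 0.05359/0.57720 = 0.0928

ψ = 0.0928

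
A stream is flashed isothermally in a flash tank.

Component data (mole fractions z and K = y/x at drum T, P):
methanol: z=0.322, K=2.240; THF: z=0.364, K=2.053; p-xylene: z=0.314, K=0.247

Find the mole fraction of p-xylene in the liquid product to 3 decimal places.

x_p-xylene = 0.602

Iterate (Newton) starting at ψ = 0.41:
  ψ = 0.410: g = 0.1904, g' = -0.787 → ψ = 0.652
  ψ = 0.652: g = -0.0163, g' = -0.980 → ψ = 0.635
Converged at ψ = 0.635.
Compositions from xᵢ = zᵢ/(1+ψ(Kᵢ−1)), yᵢ = Kᵢxᵢ:
  methanol: x = 0.180, y = 0.404
  THF: x = 0.218, y = 0.448
  p-xylene: x = 0.602, y = 0.149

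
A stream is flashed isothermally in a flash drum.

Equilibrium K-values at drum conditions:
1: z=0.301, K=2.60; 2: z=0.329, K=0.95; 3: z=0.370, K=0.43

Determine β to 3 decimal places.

Rachford–Rice: g(β) = Σ zᵢ(Kᵢ−1)/(1+β(Kᵢ−1)) = 0.
Check two-phase: ΣzᵢKᵢ = 1.254 > 1 and Σzᵢ/Kᵢ = 1.323 > 1, so g(0) = 0.254 > 0 and g(1) = -0.323 < 0.
Newton iteration, β⁰ = 0.35:
  β = 0.350: g = 0.0285, g' = -0.505 → β = 0.406
  β = 0.406: g = 0.0005, g' = -0.487 → β = 0.408
Converged at β = 0.408.

β = 0.408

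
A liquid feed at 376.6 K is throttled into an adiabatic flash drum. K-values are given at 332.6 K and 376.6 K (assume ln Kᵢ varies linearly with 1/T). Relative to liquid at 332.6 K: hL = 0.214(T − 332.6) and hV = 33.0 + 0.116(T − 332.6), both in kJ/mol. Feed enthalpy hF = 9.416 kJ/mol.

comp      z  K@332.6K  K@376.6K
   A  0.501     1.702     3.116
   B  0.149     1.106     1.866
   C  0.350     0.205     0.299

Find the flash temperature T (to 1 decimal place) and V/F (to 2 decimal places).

Adiabatic flash: solve Rachford–Rice at each trial T, then check hF = ψ·hV(T) + (1−ψ)·hL(T).
  T = 332.6 K: K = (1.702, 1.106, 0.205), RR gives ψ = 0.186, H_out = 6.140 kJ/mol
  T = 376.6 K: K = (3.116, 1.866, 0.299), RR gives ψ = 0.724, H_out = 30.181 kJ/mol
  T = 354.6 K: K = (2.347, 1.460, 0.250), RR gives ψ = 0.545, H_out = 21.532 kJ/mol
  T = 343.6 K: K = (2.009, 1.276, 0.227), RR gives ψ = 0.408, H_out = 15.383 kJ/mol
  T = 338.1 K: K = (1.852, 1.190, 0.216), RR gives ψ = 0.313, H_out = 11.332 kJ/mol
  T = 335.4 K: K = (1.777, 1.148, 0.211), RR gives ψ = 0.256, H_out = 8.962 kJ/mol
  T = 336.8 K: K = (1.815, 1.170, 0.213), RR gives ψ = 0.286, H_out = 10.229 kJ/mol
Linear interpolation between T = 335.4 (H_out = 8.962) and T = 336.8 (H_out = 10.229) on hF = 9.416 gives T ≈ 335.9 K, at which ψ = 0.27.

T = 335.9 K, V/F = 0.27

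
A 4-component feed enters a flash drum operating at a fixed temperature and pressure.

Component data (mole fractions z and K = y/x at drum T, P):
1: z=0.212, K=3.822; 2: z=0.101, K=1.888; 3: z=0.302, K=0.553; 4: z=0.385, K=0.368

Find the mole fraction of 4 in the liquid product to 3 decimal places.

x_4 = 0.451

Material balance + equilibrium reduce to Σ zᵢ(Kᵢ−1)/(1+ψ(Kᵢ−1)) = 0.
Feasibility: ΣzᵢKᵢ = 1.310, Σzᵢ/Kᵢ = 1.701 — both > 1, two phases present.
Newton–Raphson from ψ = 0.48:
  ψ = 0.480: g = -0.2042, g' = -0.758 → ψ = 0.211
  ψ = 0.211: g = 0.0209, g' = -0.999 → ψ = 0.232
Converged at ψ = 0.232.
Compositions from xᵢ = zᵢ/(1+ψ(Kᵢ−1)), yᵢ = Kᵢxᵢ:
  1: x = 0.128, y = 0.490
  2: x = 0.084, y = 0.158
  3: x = 0.337, y = 0.186
  4: x = 0.451, y = 0.166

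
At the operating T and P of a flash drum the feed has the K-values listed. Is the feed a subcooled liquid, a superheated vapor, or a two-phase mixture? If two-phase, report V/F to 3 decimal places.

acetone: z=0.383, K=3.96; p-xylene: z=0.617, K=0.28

two-phase, V/F = 0.323

ΣzᵢKᵢ = 1.689; Σzᵢ/Kᵢ = 2.300.
Both exceed 1, so a two-phase solution exists.
Material balance + equilibrium reduce to Σ zᵢ(Kᵢ−1)/(1+ψ(Kᵢ−1)) = 0.
Binary case is linear: z₁(K₁−1)(1+ψ(K₂−1)) + z₂(K₂−1)(1+ψ(K₁−1)) = 0
⇒ ψ = [z₁(K₁−1)+z₂(K₂−1)] / [−(K₁−1)(K₂−1)] = 0.6894/2.1312 = 0.323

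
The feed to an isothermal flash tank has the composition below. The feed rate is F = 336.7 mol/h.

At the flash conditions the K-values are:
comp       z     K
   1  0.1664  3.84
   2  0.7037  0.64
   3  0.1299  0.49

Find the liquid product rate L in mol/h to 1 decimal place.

L = 289.6 mol/h

Let ψ = V/F and solve Σ zᵢ(Kᵢ−1)/(1+ψ(Kᵢ−1)) = 0.
g(0) = ΣzᵢKᵢ − 1 = 0.1530 and g(1) = 1 − Σzᵢ/Kᵢ = -0.4080, so a root lies in (0, 1).
Newton iteration, ψ⁰ = 0.5:
  ψ = 0.5000: g = -0.20259, g' = -0.4257 → ψ = 0.0241
  ψ = 0.0241: g = 0.11970, g' = -1.3032 → ψ = 0.1159
  ψ = 0.1159: g = 0.02074, g' = -0.8971 → ψ = 0.1391
  ψ = 0.1391: g = 0.00080, g' = -0.8300 → ψ = 0.1400
Converged at ψ = 0.1400.
Then V = ψ·F = 0.1400·336.7 = 47.1 mol/h and L = F − V = 289.6 mol/h.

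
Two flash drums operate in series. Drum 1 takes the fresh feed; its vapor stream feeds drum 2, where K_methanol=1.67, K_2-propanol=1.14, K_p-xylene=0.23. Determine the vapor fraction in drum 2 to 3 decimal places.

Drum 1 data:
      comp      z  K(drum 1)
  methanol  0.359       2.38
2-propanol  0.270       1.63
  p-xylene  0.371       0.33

Drum 1:
Material balance + equilibrium reduce to Σ zᵢ(Kᵢ−1)/(1+ψ₁(Kᵢ−1)) = 0.
Check two-phase: ΣzᵢKᵢ = 1.417 > 1 and Σzᵢ/Kᵢ = 1.441 > 1, so g(0) = 0.417 > 0 and g(1) = -0.441 < 0.
Newton–Raphson from ψ₁ = 0.5:
  ψ₁ = 0.500: g = 0.0487, g' = -0.678 → ψ₁ = 0.572
  ψ₁ = 0.572: g = -0.0010, g' = -0.709 → ψ₁ = 0.570
Converged at ψ₁ = 0.570.
Drum-1 compositions:
  methanol: x = 0.201, y = 0.478
  2-propanol: x = 0.199, y = 0.324
  p-xylene: x = 0.601, y = 0.198
Drum-2 feed = drum-1 vapor: z₂ = (0.4781, 0.3238, 0.1982).
Drum 2:
Rachford–Rice: g(ψ₂) = Σ zᵢ(Kᵢ−1)/(1+ψ₂(Kᵢ−1)) = 0.
Check two-phase: ΣzᵢKᵢ = 1.213 > 1 and Σzᵢ/Kᵢ = 1.432 > 1, so g(0) = 0.213 > 0 and g(1) = -0.432 < 0.
Newton iteration, ψ₂⁰ = 0.69:
  ψ₂ = 0.690: g = -0.0652, g' = -0.640 → ψ₂ = 0.588
  ψ₂ = 0.588: g = -0.0073, g' = -0.508 → ψ₂ = 0.574
Converged at ψ₂ = 0.574.
  methanol: x = 0.345, y = 0.577
  2-propanol: x = 0.300, y = 0.342
  p-xylene: x = 0.355, y = 0.082

V/F (drum 2) = 0.574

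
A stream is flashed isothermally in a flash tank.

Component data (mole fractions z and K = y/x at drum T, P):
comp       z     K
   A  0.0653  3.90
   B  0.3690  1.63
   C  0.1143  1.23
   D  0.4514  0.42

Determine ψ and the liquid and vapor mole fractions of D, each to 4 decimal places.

Material balance + equilibrium reduce to Σ zᵢ(Kᵢ−1)/(1+ψ(Kᵢ−1)) = 0.
Check two-phase: ΣzᵢKᵢ = 1.1863 > 1 and Σzᵢ/Kᵢ = 1.4108 > 1, so g(0) = 0.1863 > 0 and g(1) = -0.4108 < 0.
Iterate (Newton) starting at ψ = 0.5:
  ψ = 0.5000: g = -0.09109, g' = -0.4823 → ψ = 0.3111
  ψ = 0.3111: g = -0.00100, g' = -0.4855 → ψ = 0.3091
Converged at ψ = 0.3091.
Compositions from xᵢ = zᵢ/(1+ψ(Kᵢ−1)), yᵢ = Kᵢxᵢ:
  A: x = 0.0344, y = 0.1343
  B: x = 0.3089, y = 0.5034
  C: x = 0.1067, y = 0.1313
  D: x = 0.5500, y = 0.2310

ψ = 0.3091, x_D = 0.5500, y_D = 0.2310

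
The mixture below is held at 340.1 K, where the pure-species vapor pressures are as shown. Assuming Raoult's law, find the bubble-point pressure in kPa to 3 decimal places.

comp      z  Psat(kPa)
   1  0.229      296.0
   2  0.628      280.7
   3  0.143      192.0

Pbub = 271.520 kPa

At the bubble point ψ → 0, so ΣzᵢKᵢ = 1 with Kᵢ = Pᵢˢᵃᵗ/P ⇒ P = ΣzᵢPᵢˢᵃᵗ.
P = 0.229·296.0 + 0.628·280.7 + 0.143·192.0 = 271.520 kPa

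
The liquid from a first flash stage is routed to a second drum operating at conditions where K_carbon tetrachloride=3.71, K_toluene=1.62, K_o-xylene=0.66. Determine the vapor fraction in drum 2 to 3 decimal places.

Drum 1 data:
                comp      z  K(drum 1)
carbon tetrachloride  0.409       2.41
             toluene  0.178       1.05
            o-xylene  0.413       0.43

V/F (drum 2) = 0.784

Drum 1:
Let ψ₁ = V/F and solve Σ zᵢ(Kᵢ−1)/(1+ψ₁(Kᵢ−1)) = 0.
Check two-phase: ΣzᵢKᵢ = 1.350 > 1 and Σzᵢ/Kᵢ = 1.300 > 1, so g(0) = 0.350 > 0 and g(1) = -0.300 < 0.
Newton iteration, ψ₁⁰ = 0.5:
  ψ₁ = 0.500: g = 0.0177, g' = -0.543 → ψ₁ = 0.533
Converged at ψ₁ = 0.533.
Drum-1 compositions:
  carbon tetrachloride: x = 0.234, y = 0.563
  toluene: x = 0.173, y = 0.182
  o-xylene: x = 0.593, y = 0.255
Drum-2 feed = drum-1 liquid: z₂ = (0.2336, 0.1734, 0.5930).
Drum 2:
Material balance + equilibrium reduce to Σ zᵢ(Kᵢ−1)/(1+ψ₂(Kᵢ−1)) = 0.
Feasibility: ΣzᵢKᵢ = 1.539, Σzᵢ/Kᵢ = 1.069 — both > 1, two phases present.
Iterate (Newton) starting at ψ₂ = 0.64:
  ψ₂ = 0.640: g = 0.0508, g' = -0.376 → ψ₂ = 0.775
  ψ₂ = 0.775: g = 0.0030, g' = -0.335 → ψ₂ = 0.784
Converged at ψ₂ = 0.784.
  carbon tetrachloride: x = 0.075, y = 0.277
  toluene: x = 0.117, y = 0.189
  o-xylene: x = 0.809, y = 0.534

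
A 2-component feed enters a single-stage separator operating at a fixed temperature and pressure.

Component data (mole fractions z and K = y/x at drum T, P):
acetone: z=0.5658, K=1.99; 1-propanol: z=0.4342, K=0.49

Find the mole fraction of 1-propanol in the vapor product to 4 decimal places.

y_1-propanol = 0.3234

Binary case is linear: z₁(K₁−1)(1+ψ(K₂−1)) + z₂(K₂−1)(1+ψ(K₁−1)) = 0
⇒ ψ = [z₁(K₁−1)+z₂(K₂−1)] / [−(K₁−1)(K₂−1)] = 0.33870/0.50490 = 0.6708
Compositions from xᵢ = zᵢ/(1+ψ(Kᵢ−1)), yᵢ = Kᵢxᵢ:
  acetone: x = 0.3400, y = 0.6766
  1-propanol: x = 0.6600, y = 0.3234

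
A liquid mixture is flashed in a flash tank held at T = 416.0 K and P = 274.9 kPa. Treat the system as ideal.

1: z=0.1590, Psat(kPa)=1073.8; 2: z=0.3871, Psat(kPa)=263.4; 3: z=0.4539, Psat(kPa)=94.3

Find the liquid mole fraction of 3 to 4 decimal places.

Raoult's law: Kᵢ = Pᵢˢᵃᵗ/P = Pᵢˢᵃᵗ/274.9.
  K_1 = 1073.8/274.9 = 3.906148, K_2 = 263.4/274.9 = 0.958167, K_3 = 94.3/274.9 = 0.343034
Iterate (Newton) starting at V/F = 0.5:
  V/F = 0.5000: g = -0.27224, g' = -0.6583 → V/F = 0.0865
  V/F = 0.0865: g = 0.03688, g' = -1.0786 → V/F = 0.1207
  V/F = 0.1207: g = 0.00197, g' = -0.9679 → V/F = 0.1227
Converged at V/F = 0.1227.
Compositions from xᵢ = zᵢ/(1+V/F(Kᵢ−1)), yᵢ = Kᵢxᵢ:
  1: x = 0.1172, y = 0.4578
  2: x = 0.3891, y = 0.3728
  3: x = 0.4937, y = 0.1694

x_3 = 0.4937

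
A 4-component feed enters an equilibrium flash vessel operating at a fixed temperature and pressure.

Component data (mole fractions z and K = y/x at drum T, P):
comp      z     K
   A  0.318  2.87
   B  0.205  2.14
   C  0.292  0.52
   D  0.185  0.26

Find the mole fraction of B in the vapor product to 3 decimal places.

y_B = 0.266

Let ψ = V/F and solve Σ zᵢ(Kᵢ−1)/(1+ψ(Kᵢ−1)) = 0.
Feasibility: ΣzᵢKᵢ = 1.551, Σzᵢ/Kᵢ = 1.480 — both > 1, two phases present.
Newton iteration, ψ⁰ = 0.5:
  ψ = 0.500: g = 0.0544, g' = -0.777 → ψ = 0.570
Converged at ψ = 0.570.
Compositions from xᵢ = zᵢ/(1+ψ(Kᵢ−1)), yᵢ = Kᵢxᵢ:
  A: x = 0.154, y = 0.442
  B: x = 0.124, y = 0.266
  C: x = 0.402, y = 0.209
  D: x = 0.320, y = 0.083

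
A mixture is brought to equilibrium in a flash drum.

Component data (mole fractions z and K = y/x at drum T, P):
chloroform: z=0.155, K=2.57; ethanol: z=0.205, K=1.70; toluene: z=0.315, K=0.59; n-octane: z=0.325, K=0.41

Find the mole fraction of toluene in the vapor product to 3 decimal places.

Material balance + equilibrium reduce to Σ zᵢ(Kᵢ−1)/(1+β(Kᵢ−1)) = 0.
Check two-phase: ΣzᵢKᵢ = 1.066 > 1 and Σzᵢ/Kᵢ = 1.507 > 1, so g(0) = 0.066 > 0 and g(1) = -0.507 < 0.
Newton iteration, β⁰ = 0.42:
  β = 0.420: g = -0.1534, g' = -0.476 → β = 0.098
  β = 0.098: g = 0.0073, g' = -0.560 → β = 0.111
Converged at β = 0.111.
Compositions from xᵢ = zᵢ/(1+β(Kᵢ−1)), yᵢ = Kᵢxᵢ:
  chloroform: x = 0.132, y = 0.339
  ethanol: x = 0.190, y = 0.323
  toluene: x = 0.330, y = 0.195
  n-octane: x = 0.348, y = 0.143

y_toluene = 0.195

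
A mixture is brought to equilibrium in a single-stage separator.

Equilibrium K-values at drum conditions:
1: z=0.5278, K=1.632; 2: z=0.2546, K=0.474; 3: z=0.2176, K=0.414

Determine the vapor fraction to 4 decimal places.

ψ = 0.2058

Material balance + equilibrium reduce to Σ zᵢ(Kᵢ−1)/(1+ψ(Kᵢ−1)) = 0.
Check two-phase: ΣzᵢKᵢ = 1.0721 > 1 and Σzᵢ/Kᵢ = 1.3861 > 1, so g(0) = 0.0721 > 0 and g(1) = -0.3861 < 0.
Newton–Raphson from ψ = 0.5:
  ψ = 0.5000: g = -0.10860, g' = -0.4009 → ψ = 0.2291
  ψ = 0.2291: g = -0.00818, g' = -0.3516 → ψ = 0.2058
Converged at ψ = 0.2058.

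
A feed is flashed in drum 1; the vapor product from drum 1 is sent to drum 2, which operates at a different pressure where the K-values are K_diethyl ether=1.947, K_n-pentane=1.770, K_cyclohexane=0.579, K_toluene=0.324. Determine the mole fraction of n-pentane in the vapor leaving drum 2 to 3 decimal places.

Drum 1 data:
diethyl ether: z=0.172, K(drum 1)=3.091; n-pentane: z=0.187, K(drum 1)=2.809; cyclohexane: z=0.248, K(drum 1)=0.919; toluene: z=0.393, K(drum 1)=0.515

y_n-pentane (drum 2) = 0.370

Drum 1:
Rachford–Rice: g(ψ₁) = Σ zᵢ(Kᵢ−1)/(1+ψ₁(Kᵢ−1)) = 0.
Check two-phase: ΣzᵢKᵢ = 1.487 > 1 and Σzᵢ/Kᵢ = 1.155 > 1, so g(0) = 0.487 > 0 and g(1) = -0.155 < 0.
Newton–Raphson from ψ₁ = 0.7:
  ψ₁ = 0.700: g = -0.0146, g' = -0.457 → ψ₁ = 0.668
Converged at ψ₁ = 0.668.
Drum-1 compositions:
  diethyl ether: x = 0.072, y = 0.222
  n-pentane: x = 0.085, y = 0.238
  cyclohexane: x = 0.262, y = 0.241
  toluene: x = 0.581, y = 0.299
Drum-2 feed = drum-1 vapor: z₂ = (0.2218, 0.2378, 0.2410, 0.2994).
Drum 2:
Iterate (Newton) starting at ψ₂ = 0.5:
  ψ₂ = 0.500: g = -0.1595, g' = -0.546 → ψ₂ = 0.208
  ψ₂ = 0.208: g = -0.0133, g' = -0.480 → ψ₂ = 0.180
Converged at ψ₂ = 0.180.
  diethyl ether: x = 0.189, y = 0.369
  n-pentane: x = 0.209, y = 0.370
  cyclohexane: x = 0.261, y = 0.151
  toluene: x = 0.341, y = 0.110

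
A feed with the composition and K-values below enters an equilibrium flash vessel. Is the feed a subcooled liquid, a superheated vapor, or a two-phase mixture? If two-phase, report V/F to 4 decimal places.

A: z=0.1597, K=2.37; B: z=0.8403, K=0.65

ΣzᵢKᵢ = 0.9247; Σzᵢ/Kᵢ = 1.3602.
Since ΣzᵢKᵢ < 1 the mixture is below its bubble point — single liquid phase.

subcooled liquid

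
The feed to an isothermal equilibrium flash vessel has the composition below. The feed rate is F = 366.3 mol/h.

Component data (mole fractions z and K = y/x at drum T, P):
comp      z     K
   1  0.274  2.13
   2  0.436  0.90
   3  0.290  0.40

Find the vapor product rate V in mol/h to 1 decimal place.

Newton iteration, ψ⁰ = 0.43:
  ψ = 0.430: g = -0.0717, g' = -0.353 → ψ = 0.227
  ψ = 0.227: g = 0.0004, g' = -0.366 → ψ = 0.228
Converged at ψ = 0.228.
Then V = ψ·F = 0.2280·366.3 = 83.5 mol/h and L = F − V = 282.8 mol/h.

V = 83.5 mol/h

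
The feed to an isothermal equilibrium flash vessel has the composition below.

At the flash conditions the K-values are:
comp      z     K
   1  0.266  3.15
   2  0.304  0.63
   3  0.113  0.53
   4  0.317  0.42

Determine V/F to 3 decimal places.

Rachford–Rice: g(V/F) = Σ zᵢ(Kᵢ−1)/(1+V/F(Kᵢ−1)) = 0.
Check two-phase: ΣzᵢKᵢ = 1.222 > 1 and Σzᵢ/Kᵢ = 1.535 > 1, so g(0) = 0.222 > 0 and g(1) = -0.535 < 0.
Newton iteration, V/F⁰ = 0.5:
  V/F = 0.500: g = -0.1908, g' = -0.602 → V/F = 0.183
  V/F = 0.183: g = 0.0257, g' = -0.844 → V/F = 0.214
  V/F = 0.214: g = 0.0008, g' = -0.796 → V/F = 0.215
Converged at V/F = 0.215.

V/F = 0.215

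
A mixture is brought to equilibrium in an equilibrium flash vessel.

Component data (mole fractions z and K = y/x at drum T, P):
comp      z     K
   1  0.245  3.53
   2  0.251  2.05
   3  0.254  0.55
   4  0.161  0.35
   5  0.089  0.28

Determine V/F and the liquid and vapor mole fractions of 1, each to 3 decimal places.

V/F = 0.557, x_1 = 0.102, y_1 = 0.359

Rachford–Rice: g(V/F) = Σ zᵢ(Kᵢ−1)/(1+V/F(Kᵢ−1)) = 0.
Feasibility: ΣzᵢKᵢ = 1.600, Σzᵢ/Kᵢ = 1.432 — both > 1, two phases present.
Iterate (Newton) starting at V/F = 0.41:
  V/F = 0.410: g = 0.1147, g' = -0.810 → V/F = 0.552
  V/F = 0.552: g = 0.0041, g' = -0.768 → V/F = 0.557
Converged at V/F = 0.557.
Compositions from xᵢ = zᵢ/(1+V/F(Kᵢ−1)), yᵢ = Kᵢxᵢ:
  1: x = 0.102, y = 0.359
  2: x = 0.158, y = 0.325
  3: x = 0.339, y = 0.186
  4: x = 0.252, y = 0.088
  5: x = 0.149, y = 0.042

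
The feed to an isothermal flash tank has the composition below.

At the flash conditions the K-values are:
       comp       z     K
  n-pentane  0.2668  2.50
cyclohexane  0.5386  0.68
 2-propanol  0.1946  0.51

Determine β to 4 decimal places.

Newton iteration, β⁰ = 0.5:
  β = 0.5000: g = -0.10279, g' = -0.3561 → β = 0.2114
  β = 0.2114: g = 0.01263, g' = -0.4677 → β = 0.2384
  β = 0.2384: g = 0.00024, g' = -0.4503 → β = 0.2389
Converged at β = 0.2389.

β = 0.2389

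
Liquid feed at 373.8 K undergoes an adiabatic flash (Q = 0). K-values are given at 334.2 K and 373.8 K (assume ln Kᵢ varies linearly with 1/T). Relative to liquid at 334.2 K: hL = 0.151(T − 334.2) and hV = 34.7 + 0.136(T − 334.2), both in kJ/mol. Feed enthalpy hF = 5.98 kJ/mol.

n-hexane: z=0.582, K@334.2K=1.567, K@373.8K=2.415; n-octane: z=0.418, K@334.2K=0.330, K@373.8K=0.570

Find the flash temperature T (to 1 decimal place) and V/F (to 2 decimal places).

Adiabatic flash: solve Rachford–Rice at each trial T, then check hF = ψ·hV(T) + (1−ψ)·hL(T).
  T = 334.2 K: K = (1.567, 0.330), RR gives ψ = 0.131, H_out = 4.561 kJ/mol
  T = 373.8 K: K = (2.415, 0.570), RR gives ψ = 1.000, H_out = 40.086 kJ/mol
  T = 354.0 K: K = (1.969, 0.440), RR gives ψ = 0.609, H_out = 23.928 kJ/mol
  T = 344.1 K: K = (1.762, 0.383), RR gives ψ = 0.395, H_out = 15.131 kJ/mol
  T = 339.1 K: K = (1.662, 0.356), RR gives ψ = 0.272, H_out = 10.154 kJ/mol
  T = 336.6 K: K = (1.613, 0.342), RR gives ψ = 0.203, H_out = 7.414 kJ/mol
Linear interpolation between T = 334.2 (H_out = 4.561) and T = 336.6 (H_out = 7.414) on hF = 5.98 gives T ≈ 335.4 K, at which ψ = 0.17.

T = 335.4 K, V/F = 0.17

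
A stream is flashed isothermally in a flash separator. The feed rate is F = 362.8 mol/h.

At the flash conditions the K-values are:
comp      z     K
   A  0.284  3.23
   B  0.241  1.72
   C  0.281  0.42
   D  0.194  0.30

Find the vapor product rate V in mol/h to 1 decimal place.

V = 176.2 mol/h

Material balance + equilibrium reduce to Σ zᵢ(Kᵢ−1)/(1+V/F(Kᵢ−1)) = 0.
Feasibility: ΣzᵢKᵢ = 1.508, Σzᵢ/Kᵢ = 1.544 — both > 1, two phases present.
Newton–Raphson from V/F = 0.5:
  V/F = 0.500: g = -0.0114, g' = -0.796 → V/F = 0.486
Converged at V/F = 0.486.
Then V = V/F·F = 0.4856·362.8 = 176.2 mol/h and L = F − V = 186.6 mol/h.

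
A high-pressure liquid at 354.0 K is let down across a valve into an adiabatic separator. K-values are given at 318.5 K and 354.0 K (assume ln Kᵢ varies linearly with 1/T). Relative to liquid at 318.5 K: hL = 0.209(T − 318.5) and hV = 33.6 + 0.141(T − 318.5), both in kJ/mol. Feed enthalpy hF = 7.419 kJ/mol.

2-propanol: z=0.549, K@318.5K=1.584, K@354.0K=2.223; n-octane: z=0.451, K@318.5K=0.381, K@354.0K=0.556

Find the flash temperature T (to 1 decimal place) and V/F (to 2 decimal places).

T = 321.7 K, V/F = 0.20

Adiabatic flash: solve Rachford–Rice at each trial T, then check hF = ψ·hV(T) + (1−ψ)·hL(T).
  T = 318.5 K: K = (1.584, 0.381), RR gives ψ = 0.115, H_out = 3.852 kJ/mol
  T = 354.0 K: K = (2.223, 0.556), RR gives ψ = 0.868, H_out = 34.480 kJ/mol
  T = 336.2 K: K = (1.892, 0.465), RR gives ψ = 0.520, H_out = 20.549 kJ/mol
  T = 327.4 K: K = (1.736, 0.422), RR gives ψ = 0.338, H_out = 12.998 kJ/mol
  T = 322.9 K: K = (1.659, 0.401), RR gives ψ = 0.232, H_out = 8.643 kJ/mol
  T = 320.7 K: K = (1.621, 0.391), RR gives ψ = 0.175, H_out = 6.326 kJ/mol
Linear interpolation between T = 320.7 (H_out = 6.326) and T = 322.9 (H_out = 8.643) on hF = 7.419 gives T ≈ 321.7 K, at which ψ = 0.20.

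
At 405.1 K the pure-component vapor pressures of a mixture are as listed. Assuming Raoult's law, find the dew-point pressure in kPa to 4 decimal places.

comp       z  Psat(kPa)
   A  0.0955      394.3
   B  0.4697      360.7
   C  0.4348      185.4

At the dew point ψ → 1, so Σzᵢ/Kᵢ = 1 with Kᵢ = Pᵢˢᵃᵗ/P ⇒ 1/P = Σzᵢ/Pᵢˢᵃᵗ.
1/P = 0.0955/394.3 + 0.4697/360.7 + 0.4348/185.4 = 0.0038896 ⇒ P = 257.0964 kPa

Pdew = 257.0964 kPa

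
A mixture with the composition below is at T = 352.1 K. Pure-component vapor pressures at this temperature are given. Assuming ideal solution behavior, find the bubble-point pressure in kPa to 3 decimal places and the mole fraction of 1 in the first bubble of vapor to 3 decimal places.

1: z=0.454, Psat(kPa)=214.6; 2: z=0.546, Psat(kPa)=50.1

At the bubble point ψ → 0, so ΣzᵢKᵢ = 1 with Kᵢ = Pᵢˢᵃᵗ/P ⇒ P = ΣzᵢPᵢˢᵃᵗ.
P = 0.454·214.6 + 0.546·50.1 = 124.783 kPa
yᵢ = zᵢPᵢˢᵃᵗ/P ⇒ y_1 = 0.454·214.6/124.783 = 0.781

Pbub = 124.783 kPa, y_1 = 0.781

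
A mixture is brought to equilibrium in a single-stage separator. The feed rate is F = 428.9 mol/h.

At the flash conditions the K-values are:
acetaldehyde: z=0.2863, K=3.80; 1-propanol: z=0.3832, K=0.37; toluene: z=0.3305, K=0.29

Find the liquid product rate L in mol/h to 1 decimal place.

Rachford–Rice: g(ψ) = Σ zᵢ(Kᵢ−1)/(1+ψ(Kᵢ−1)) = 0.
g(0) = ΣzᵢKᵢ − 1 = 0.3256 and g(1) = 1 − Σzᵢ/Kᵢ = -1.2507, so a root lies in (0, 1).
Newton iteration, ψ⁰ = 0.33:
  ψ = 0.3300: g = -0.19459, g' = -1.1329 → ψ = 0.1582
  ψ = 0.1582: g = 0.02300, g' = -1.4769 → ψ = 0.1738
  ψ = 0.1738: g = 0.00042, g' = -1.4242 → ψ = 0.1741
Converged at ψ = 0.1741.
Then V = ψ·F = 0.1741·428.9 = 74.7 mol/h and L = F − V = 354.2 mol/h.

L = 354.2 mol/h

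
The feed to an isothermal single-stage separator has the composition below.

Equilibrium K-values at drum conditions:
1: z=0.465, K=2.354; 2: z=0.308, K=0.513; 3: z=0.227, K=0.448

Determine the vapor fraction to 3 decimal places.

Let ψ = V/F and solve Σ zᵢ(Kᵢ−1)/(1+ψ(Kᵢ−1)) = 0.
g(0) = ΣzᵢKᵢ − 1 = 0.354 and g(1) = 1 − Σzᵢ/Kᵢ = -0.305, so a root lies in (0, 1).
Iterate (Newton) starting at ψ = 0.5:
  ψ = 0.500: g = 0.0041, g' = -0.563 → ψ = 0.507
Converged at ψ = 0.507.

ψ = 0.507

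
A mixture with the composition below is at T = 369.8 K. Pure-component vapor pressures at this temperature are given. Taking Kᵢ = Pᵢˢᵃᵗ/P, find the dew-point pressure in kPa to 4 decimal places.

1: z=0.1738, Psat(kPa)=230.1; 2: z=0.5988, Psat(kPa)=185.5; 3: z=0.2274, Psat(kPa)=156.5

At the dew point ψ → 1, so Σzᵢ/Kᵢ = 1 with Kᵢ = Pᵢˢᵃᵗ/P ⇒ 1/P = Σzᵢ/Pᵢˢᵃᵗ.
1/P = 0.1738/230.1 + 0.5988/185.5 + 0.2274/156.5 = 0.0054364 ⇒ P = 183.9456 kPa

Pdew = 183.9456 kPa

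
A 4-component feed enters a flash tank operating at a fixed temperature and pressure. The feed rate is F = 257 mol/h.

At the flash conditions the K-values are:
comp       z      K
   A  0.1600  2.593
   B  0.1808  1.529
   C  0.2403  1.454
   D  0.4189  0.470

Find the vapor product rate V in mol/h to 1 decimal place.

V = 131.2 mol/h

Rachford–Rice: g(V/F) = Σ zᵢ(Kᵢ−1)/(1+V/F(Kᵢ−1)) = 0.
Check two-phase: ΣzᵢKᵢ = 1.2376 > 1 and Σzᵢ/Kᵢ = 1.2365 > 1, so g(0) = 0.2376 > 0 and g(1) = -0.2365 < 0.
Iterate (Newton) starting at V/F = 0.5:
  V/F = 0.5000: g = 0.00436, g' = -0.4082 → V/F = 0.5107
Converged at V/F = 0.5107.
Then V = V/F·F = 0.5107·257 = 131.2 mol/h and L = F − V = 125.8 mol/h.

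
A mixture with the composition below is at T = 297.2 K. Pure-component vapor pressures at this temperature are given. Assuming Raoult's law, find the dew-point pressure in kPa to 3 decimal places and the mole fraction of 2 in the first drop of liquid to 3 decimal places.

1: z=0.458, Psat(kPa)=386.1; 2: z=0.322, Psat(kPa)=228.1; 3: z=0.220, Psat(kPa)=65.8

At the dew point ψ → 1, so Σzᵢ/Kᵢ = 1 with Kᵢ = Pᵢˢᵃᵗ/P ⇒ 1/P = Σzᵢ/Pᵢˢᵃᵗ.
1/P = 0.458/386.1 + 0.322/228.1 + 0.220/65.8 = 0.005941 ⇒ P = 168.312 kPa
xᵢ = zᵢP/Pᵢˢᵃᵗ ⇒ x_2 = 0.322·168.312/228.1 = 0.238

Pdew = 168.312 kPa, x_2 = 0.238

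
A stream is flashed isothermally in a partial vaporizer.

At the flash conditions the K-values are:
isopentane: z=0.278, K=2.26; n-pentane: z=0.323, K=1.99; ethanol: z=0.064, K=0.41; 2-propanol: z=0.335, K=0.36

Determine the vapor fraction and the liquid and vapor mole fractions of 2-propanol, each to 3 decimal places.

ψ = 0.591, x_2-propanol = 0.539, y_2-propanol = 0.194

Material balance + equilibrium reduce to Σ zᵢ(Kᵢ−1)/(1+ψ(Kᵢ−1)) = 0.
g(0) = ΣzᵢKᵢ − 1 = 0.418 and g(1) = 1 − Σzᵢ/Kᵢ = -0.372, so a root lies in (0, 1).
Iterate (Newton) starting at ψ = 0.5:
  ψ = 0.500: g = 0.0599, g' = -0.649 → ψ = 0.592
  ψ = 0.592: g = -0.0012, g' = -0.679 → ψ = 0.591
Converged at ψ = 0.591.
Compositions from xᵢ = zᵢ/(1+ψ(Kᵢ−1)), yᵢ = Kᵢxᵢ:
  isopentane: x = 0.159, y = 0.360
  n-pentane: x = 0.204, y = 0.406
  ethanol: x = 0.098, y = 0.040
  2-propanol: x = 0.539, y = 0.194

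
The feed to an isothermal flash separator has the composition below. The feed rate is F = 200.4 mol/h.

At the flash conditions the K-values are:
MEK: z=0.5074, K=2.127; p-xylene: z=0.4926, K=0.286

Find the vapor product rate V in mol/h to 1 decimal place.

V = 54.8 mol/h

Material balance + equilibrium reduce to Σ zᵢ(Kᵢ−1)/(1+ψ(Kᵢ−1)) = 0.
Feasibility: ΣzᵢKᵢ = 1.2201, Σzᵢ/Kᵢ = 1.9609 — both > 1, two phases present.
Binary case is linear: z₁(K₁−1)(1+ψ(K₂−1)) + z₂(K₂−1)(1+ψ(K₁−1)) = 0
⇒ ψ = [z₁(K₁−1)+z₂(K₂−1)] / [−(K₁−1)(K₂−1)] = 0.22012/0.80468 = 0.2736
Then V = ψ·F = 0.2736·200.4 = 54.8 mol/h and L = F − V = 145.6 mol/h.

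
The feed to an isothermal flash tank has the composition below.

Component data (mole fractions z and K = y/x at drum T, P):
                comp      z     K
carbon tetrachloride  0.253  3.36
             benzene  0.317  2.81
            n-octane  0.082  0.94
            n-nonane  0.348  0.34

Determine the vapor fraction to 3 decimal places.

ψ = 0.749

Material balance + equilibrium reduce to Σ zᵢ(Kᵢ−1)/(1+ψ(Kᵢ−1)) = 0.
Feasibility: ΣzᵢKᵢ = 1.936, Σzᵢ/Kᵢ = 1.299 — both > 1, two phases present.
Iterate (Newton) starting at ψ = 0.5:
  ψ = 0.500: g = 0.2272, g' = -0.921 → ψ = 0.747
  ψ = 0.747: g = 0.0021, g' = -0.962 → ψ = 0.749
Converged at ψ = 0.749.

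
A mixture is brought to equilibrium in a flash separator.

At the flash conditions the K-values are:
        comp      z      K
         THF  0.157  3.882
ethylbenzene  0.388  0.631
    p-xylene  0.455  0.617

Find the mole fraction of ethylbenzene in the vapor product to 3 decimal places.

Material balance + equilibrium reduce to Σ zᵢ(Kᵢ−1)/(1+ψ(Kᵢ−1)) = 0.
Check two-phase: ΣzᵢKᵢ = 1.135 > 1 and Σzᵢ/Kᵢ = 1.393 > 1, so g(0) = 0.135 > 0 and g(1) = -0.393 < 0.
Newton iteration, ψ⁰ = 0.42:
  ψ = 0.420: g = -0.1724, g' = -0.436 → ψ = 0.024
  ψ = 0.024: g = 0.1025, g' = -1.261 → ψ = 0.106
  ψ = 0.106: g = 0.0163, g' = -0.896 → ψ = 0.124
Converged at ψ = 0.124.
Compositions from xᵢ = zᵢ/(1+ψ(Kᵢ−1)), yᵢ = Kᵢxᵢ:
  THF: x = 0.116, y = 0.449
  ethylbenzene: x = 0.407, y = 0.257
  p-xylene: x = 0.478, y = 0.295

y_ethylbenzene = 0.257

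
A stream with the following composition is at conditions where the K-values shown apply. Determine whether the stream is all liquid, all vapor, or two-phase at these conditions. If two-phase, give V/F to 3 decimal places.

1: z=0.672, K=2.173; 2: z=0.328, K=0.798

all vapor

ΣzᵢKᵢ = 1.722; Σzᵢ/Kᵢ = 0.720.
Since Σzᵢ/Kᵢ < 1 the mixture is above its dew point — single vapor phase.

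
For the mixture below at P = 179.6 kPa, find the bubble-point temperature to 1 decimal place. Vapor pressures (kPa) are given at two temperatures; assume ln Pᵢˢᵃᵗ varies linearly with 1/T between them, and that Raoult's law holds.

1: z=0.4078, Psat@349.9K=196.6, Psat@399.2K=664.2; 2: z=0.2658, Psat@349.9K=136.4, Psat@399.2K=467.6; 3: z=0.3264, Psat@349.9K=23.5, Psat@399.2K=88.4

Bubble-point temperature: ΣzᵢPᵢˢᵃᵗ(T) = P. Interpolate ln Pᵢˢᵃᵗ = aᵢ + bᵢ/T.
  T = 349.9 K: ΣzᵢPᵢˢᵃᵗ = 124.10 kPa
  T = 399.2 K: ΣzᵢPᵢˢᵃᵗ = 424.00 kPa
  T = 374.5 K: ΣzᵢPᵢˢᵃᵗ = 238.53 kPa
  T = 362.2 K: ΣzᵢPᵢˢᵃᵗ = 173.97 kPa
  T = 368.4 K: ΣzᵢPᵢˢᵃᵗ = 204.51 kPa
  T = 365.3 K: ΣzᵢPᵢˢᵃᵗ = 188.75 kPa
  T = 363.8 K: ΣzᵢPᵢˢᵃᵗ = 181.48 kPa
Interpolating between 362.2 K and 363.8 K gives T ≈ 363.4 K.

T = 363.4 K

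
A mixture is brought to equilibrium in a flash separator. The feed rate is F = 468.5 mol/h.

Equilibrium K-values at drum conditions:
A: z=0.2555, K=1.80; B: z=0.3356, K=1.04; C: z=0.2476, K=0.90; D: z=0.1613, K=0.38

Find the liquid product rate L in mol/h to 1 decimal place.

Rachford–Rice: g(ψ) = Σ zᵢ(Kᵢ−1)/(1+ψ(Kᵢ−1)) = 0.
Check two-phase: ΣzᵢKᵢ = 1.0931 > 1 and Σzᵢ/Kᵢ = 1.1642 > 1, so g(0) = 0.0931 > 0 and g(1) = -0.1642 < 0.
Newton–Raphson from ψ = 0.5:
  ψ = 0.5000: g = -0.01184, g' = -0.2169 → ψ = 0.4454
  ψ = 0.4454: g = -0.00019, g' = -0.2105 → ψ = 0.4445
Converged at ψ = 0.4445.
Then V = ψ·F = 0.4445·468.5 = 208.3 mol/h and L = F − V = 260.2 mol/h.

L = 260.2 mol/h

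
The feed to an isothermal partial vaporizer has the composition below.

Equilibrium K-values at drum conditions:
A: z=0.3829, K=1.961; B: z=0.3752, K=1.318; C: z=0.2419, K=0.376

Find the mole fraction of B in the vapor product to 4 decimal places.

Newton iteration, β⁰ = 0.4:
  β = 0.4000: g = 0.17049, g' = -0.3816 → β = 0.8467
  β = 0.8467: g = -0.02316, g' = -0.5545 → β = 0.8050
  β = 0.8050: g = -0.00081, g' = -0.5167 → β = 0.8034
Converged at β = 0.8034.
Compositions from xᵢ = zᵢ/(1+β(Kᵢ−1)), yᵢ = Kᵢxᵢ:
  A: x = 0.2161, y = 0.4237
  B: x = 0.2989, y = 0.3939
  C: x = 0.4851, y = 0.1824

y_B = 0.3939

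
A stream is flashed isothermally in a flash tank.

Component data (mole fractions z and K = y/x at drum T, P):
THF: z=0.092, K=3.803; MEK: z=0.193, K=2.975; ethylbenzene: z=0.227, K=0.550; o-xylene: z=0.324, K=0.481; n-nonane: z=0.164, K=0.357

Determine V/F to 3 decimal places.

Rachford–Rice: g(V/F) = Σ zᵢ(Kᵢ−1)/(1+V/F(Kᵢ−1)) = 0.
Check two-phase: ΣzᵢKᵢ = 1.263 > 1 and Σzᵢ/Kᵢ = 1.635 > 1, so g(0) = 0.263 > 0 and g(1) = -0.635 < 0.
Iterate (Newton) starting at V/F = 0.5:
  V/F = 0.500: g = -0.2151, g' = -0.699 → V/F = 0.192
  V/F = 0.192: g = 0.0250, g' = -0.952 → V/F = 0.218
  V/F = 0.218: g = 0.0006, g' = -0.905 → V/F = 0.219
Converged at V/F = 0.219.

V/F = 0.219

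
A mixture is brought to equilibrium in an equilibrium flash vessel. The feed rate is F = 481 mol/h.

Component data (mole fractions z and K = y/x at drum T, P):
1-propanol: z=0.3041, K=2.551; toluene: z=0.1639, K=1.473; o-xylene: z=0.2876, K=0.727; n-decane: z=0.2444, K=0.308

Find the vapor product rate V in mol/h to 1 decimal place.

Iterate (Newton) starting at V/F = 0.5:
  V/F = 0.5000: g = -0.02118, g' = -0.5584 → V/F = 0.4621
  V/F = 0.4621: g = -0.00010, g' = -0.5539 → V/F = 0.4619
Converged at V/F = 0.4619.
Then V = V/F·F = 0.4619·481 = 222.2 mol/h and L = F − V = 258.8 mol/h.

V = 222.2 mol/h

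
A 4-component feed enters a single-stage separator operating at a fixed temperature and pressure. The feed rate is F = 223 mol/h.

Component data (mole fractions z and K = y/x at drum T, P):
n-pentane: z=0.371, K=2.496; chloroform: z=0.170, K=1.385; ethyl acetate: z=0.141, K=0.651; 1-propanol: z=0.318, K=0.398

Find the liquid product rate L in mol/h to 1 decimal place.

Rachford–Rice: g(V/F) = Σ zᵢ(Kᵢ−1)/(1+V/F(Kᵢ−1)) = 0.
Check two-phase: ΣzᵢKᵢ = 1.380 > 1 and Σzᵢ/Kᵢ = 1.287 > 1, so g(0) = 0.380 > 0 and g(1) = -0.287 < 0.
Newton–Raphson from V/F = 0.5:
  V/F = 0.500: g = 0.0389, g' = -0.551 → V/F = 0.571
Converged at V/F = 0.571.
Then V = V/F·F = 0.5707·223 = 127.3 mol/h and L = F − V = 95.7 mol/h.

L = 95.7 mol/h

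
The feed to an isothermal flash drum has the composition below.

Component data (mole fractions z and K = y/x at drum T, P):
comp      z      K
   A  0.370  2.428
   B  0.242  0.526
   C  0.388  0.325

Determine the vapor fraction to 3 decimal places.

ψ = 0.176

Rachford–Rice: g(ψ) = Σ zᵢ(Kᵢ−1)/(1+ψ(Kᵢ−1)) = 0.
Feasibility: ΣzᵢKᵢ = 1.152, Σzᵢ/Kᵢ = 1.806 — both > 1, two phases present.
Iterate (Newton) starting at ψ = 0.33:
  ψ = 0.330: g = -0.1138, g' = -0.718 → ψ = 0.171
  ψ = 0.171: g = 0.0034, g' = -0.777 → ψ = 0.176
Converged at ψ = 0.176.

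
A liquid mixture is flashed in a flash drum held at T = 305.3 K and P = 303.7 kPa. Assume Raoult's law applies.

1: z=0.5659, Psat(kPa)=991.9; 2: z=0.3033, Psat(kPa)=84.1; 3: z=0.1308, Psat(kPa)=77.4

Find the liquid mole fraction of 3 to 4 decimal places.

x_3 = 0.2315

Raoult's law: Kᵢ = Pᵢˢᵃᵗ/P = Pᵢˢᵃᵗ/303.7.
  K_1 = 991.9/303.7 = 3.266052, K_2 = 84.1/303.7 = 0.276918, K_3 = 77.4/303.7 = 0.254857
Material balance + equilibrium reduce to Σ zᵢ(Kᵢ−1)/(1+V/F(Kᵢ−1)) = 0.
g(0) = ΣzᵢKᵢ − 1 = 0.9656 and g(1) = 1 − Σzᵢ/Kᵢ = -0.7818, so a root lies in (0, 1).
Iterate (Newton) starting at V/F = 0.37:
  V/F = 0.3700: g = 0.26354, g' = -1.2938 → V/F = 0.5737
  V/F = 0.5737: g = 0.01252, g' = -1.2340 → V/F = 0.5838
Converged at V/F = 0.5838.
Compositions from xᵢ = zᵢ/(1+V/F(Kᵢ−1)), yᵢ = Kᵢxᵢ:
  1: x = 0.2436, y = 0.7957
  2: x = 0.5249, y = 0.1453
  3: x = 0.2315, y = 0.0590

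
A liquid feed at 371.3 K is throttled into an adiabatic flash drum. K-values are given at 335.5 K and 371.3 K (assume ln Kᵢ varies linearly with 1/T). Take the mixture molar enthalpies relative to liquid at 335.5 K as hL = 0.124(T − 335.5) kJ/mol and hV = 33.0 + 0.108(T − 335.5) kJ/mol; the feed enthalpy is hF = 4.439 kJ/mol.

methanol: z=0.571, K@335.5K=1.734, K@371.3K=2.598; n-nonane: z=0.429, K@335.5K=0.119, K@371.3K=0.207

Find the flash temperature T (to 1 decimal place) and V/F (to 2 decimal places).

Adiabatic flash: solve Rachford–Rice at each trial T, then check hF = ψ·hV(T) + (1−ψ)·hL(T).
  T = 335.5 K: K = (1.734, 0.119), RR gives ψ = 0.064, H_out = 2.101 kJ/mol
  T = 371.3 K: K = (2.598, 0.207), RR gives ψ = 0.452, H_out = 19.083 kJ/mol
  T = 353.4 K: K = (2.144, 0.159), RR gives ψ = 0.304, H_out = 12.171 kJ/mol
  T = 344.4 K: K = (1.932, 0.138), RR gives ψ = 0.202, H_out = 7.753 kJ/mol
  T = 339.9 K: K = (1.831, 0.128), RR gives ψ = 0.139, H_out = 5.108 kJ/mol
  T = 337.7 K: K = (1.782, 0.124), RR gives ψ = 0.103, H_out = 3.665 kJ/mol
Linear interpolation between T = 337.7 (H_out = 3.665) and T = 339.9 (H_out = 5.108) on hF = 4.439 gives T ≈ 338.9 K, at which ψ = 0.12.

T = 338.9 K, V/F = 0.12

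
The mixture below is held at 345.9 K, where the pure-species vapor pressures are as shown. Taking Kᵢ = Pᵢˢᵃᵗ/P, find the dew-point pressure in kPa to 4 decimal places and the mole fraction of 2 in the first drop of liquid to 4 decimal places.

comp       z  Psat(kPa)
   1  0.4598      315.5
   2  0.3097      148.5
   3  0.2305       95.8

At the dew point ψ → 1, so Σzᵢ/Kᵢ = 1 with Kᵢ = Pᵢˢᵃᵗ/P ⇒ 1/P = Σzᵢ/Pᵢˢᵃᵗ.
1/P = 0.4598/315.5 + 0.3097/148.5 + 0.2305/95.8 = 0.0059489 ⇒ P = 168.0970 kPa
xᵢ = zᵢP/Pᵢˢᵃᵗ ⇒ x_2 = 0.3097·168.0970/148.5 = 0.3506

Pdew = 168.0970 kPa, x_2 = 0.3506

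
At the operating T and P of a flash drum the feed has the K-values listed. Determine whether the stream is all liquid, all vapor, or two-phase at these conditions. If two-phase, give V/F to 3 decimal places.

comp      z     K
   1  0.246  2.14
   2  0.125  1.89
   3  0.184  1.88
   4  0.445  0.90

ΣzᵢKᵢ = 1.509; Σzᵢ/Kᵢ = 0.773.
Since Σzᵢ/Kᵢ < 1 the mixture is above its dew point — single vapor phase.

all vapor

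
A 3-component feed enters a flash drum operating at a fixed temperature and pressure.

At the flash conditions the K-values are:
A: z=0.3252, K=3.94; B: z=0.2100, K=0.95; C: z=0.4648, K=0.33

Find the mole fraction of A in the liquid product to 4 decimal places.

x_A = 0.1488

Let ψ = V/F and solve Σ zᵢ(Kᵢ−1)/(1+ψ(Kᵢ−1)) = 0.
Check two-phase: ΣzᵢKᵢ = 1.6342 > 1 and Σzᵢ/Kᵢ = 1.7121 > 1, so g(0) = 0.6342 > 0 and g(1) = -0.7121 < 0.
Newton iteration, ψ⁰ = 0.5:
  ψ = 0.5000: g = -0.09198, g' = -0.9331 → ψ = 0.4014
  ψ = 0.4014: g = 0.00184, g' = -0.9823 → ψ = 0.4033
Converged at ψ = 0.4033.
Compositions from xᵢ = zᵢ/(1+ψ(Kᵢ−1)), yᵢ = Kᵢxᵢ:
  A: x = 0.1488, y = 0.5862
  B: x = 0.2143, y = 0.2036
  C: x = 0.6369, y = 0.2102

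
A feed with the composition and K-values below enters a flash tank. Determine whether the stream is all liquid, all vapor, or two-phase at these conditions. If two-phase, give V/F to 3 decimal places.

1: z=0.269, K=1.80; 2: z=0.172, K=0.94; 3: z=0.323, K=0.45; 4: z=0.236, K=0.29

all liquid

ΣzᵢKᵢ = 0.860; Σzᵢ/Kᵢ = 1.864.
Since ΣzᵢKᵢ < 1 the mixture is below its bubble point — single liquid phase.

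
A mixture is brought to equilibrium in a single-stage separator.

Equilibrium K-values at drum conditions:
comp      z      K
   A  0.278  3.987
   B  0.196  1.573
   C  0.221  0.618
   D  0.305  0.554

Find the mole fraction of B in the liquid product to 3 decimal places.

x_B = 0.136

Material balance + equilibrium reduce to Σ zᵢ(Kᵢ−1)/(1+ψ(Kᵢ−1)) = 0.
Feasibility: ΣzᵢKᵢ = 1.722, Σzᵢ/Kᵢ = 1.102 — both > 1, two phases present.
Newton iteration, ψ⁰ = 0.57:
  ψ = 0.570: g = 0.1016, g' = -0.538 → ψ = 0.759
  ψ = 0.759: g = 0.0080, g' = -0.466 → ψ = 0.776
Converged at ψ = 0.776.
Compositions from xᵢ = zᵢ/(1+ψ(Kᵢ−1)), yᵢ = Kᵢxᵢ:
  A: x = 0.084, y = 0.334
  B: x = 0.136, y = 0.213
  C: x = 0.314, y = 0.194
  D: x = 0.466, y = 0.258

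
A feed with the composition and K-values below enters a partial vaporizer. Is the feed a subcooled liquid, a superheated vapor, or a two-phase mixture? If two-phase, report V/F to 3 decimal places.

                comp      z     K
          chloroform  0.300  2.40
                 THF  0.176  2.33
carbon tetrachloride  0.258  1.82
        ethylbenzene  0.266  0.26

two-phase, V/F = 0.760

ΣzᵢKᵢ = 1.669; Σzᵢ/Kᵢ = 1.365.
Both exceed 1, so a two-phase solution exists.
Rachford–Rice: g(ψ) = Σ zᵢ(Kᵢ−1)/(1+ψ(Kᵢ−1)) = 0.
Newton iteration, ψ⁰ = 0.45:
  ψ = 0.450: g = 0.2635, g' = -0.763 → ψ = 0.795
  ψ = 0.795: g = -0.0379, g' = -1.129 → ψ = 0.762
  ψ = 0.762: g = -0.0015, g' = -1.046 → ψ = 0.760
Converged at ψ = 0.760.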